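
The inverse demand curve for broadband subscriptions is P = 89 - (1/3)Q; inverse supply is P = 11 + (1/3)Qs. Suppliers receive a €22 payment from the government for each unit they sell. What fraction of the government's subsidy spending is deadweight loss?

Pre-subsidy: 89 - (1/3)Q = 11 + (1/3)Q gives Q* = 117 and P* = 50.
With the subsidy, sellers receive Ps = Pb + 22 for each unit, where Pb is the price buyers pay.
On the curves, Pb = 89 - (1/3)Q and Ps = 11 + (1/3)Q; the wedge Ps − Pb = 22 gives 11 + (1/3)Q − (89 - (1/3)Q) = 22, so Q' = 150.
Then Pb = 89 − (1/3)·150 = 39 and Ps = 11 + (1/3)·150 = 61.
ΔCS = ½(117 + 150)(50 − 39) = 1468.5; ΔPS = ½(117 + 150)(61 − 50) = 1468.5.
Government spending = 22 × 150 = 3300.
DWL = ½ × 22 × (150 − 117) = 363; fraction = 363 / 3300 = 0.11.

DWL / government spending = 0.11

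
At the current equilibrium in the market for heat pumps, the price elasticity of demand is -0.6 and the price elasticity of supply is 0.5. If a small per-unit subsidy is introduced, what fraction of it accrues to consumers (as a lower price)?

Consumer share = 5/11

For a small subsidy around the equilibrium, the benefit split depends on the relative slopes, which at a point are proportional to the elasticities.
Buyer share = εs/(εs + |εd|) = 0.5/(0.5 + 0.6) = 5/11; seller share = |εd|/(εs + |εd|) = 6/11.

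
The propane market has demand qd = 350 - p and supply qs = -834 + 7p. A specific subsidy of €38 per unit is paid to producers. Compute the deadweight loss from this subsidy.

Pre-subsidy: 350 - p = -834 + 7p gives p* = 148, q* = 202.
With the subsidy, sellers receive ps = pb + 38 for each unit, where pb is the price buyers pay.
Supply in terms of pb becomes qs = -834 + 7(pb + 38) = -568 + 7pb. Setting this equal to demand: 350 - pb = -568 + 7pb, so pb = 114.75.
Sellers receive ps = 114.75 + 38 = 152.75; q' = 350 − 1·114.75 = 235.25.
The subsidy expands output by 235.25 − 202 = 33.25 past the efficient level; on those units the gap between marginal cost and willingness to pay runs from 0 up to 38.
DWL = ½ × 38 × 33.25 = 631.75.

Deadweight loss = €631.75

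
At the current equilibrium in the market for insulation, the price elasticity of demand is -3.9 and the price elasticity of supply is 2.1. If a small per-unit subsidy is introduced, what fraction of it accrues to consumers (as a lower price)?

Consumer share = 0.35

For a small subsidy around the equilibrium, the benefit split depends on the relative slopes, which at a point are proportional to the elasticities.
Buyer share = εs/(εs + |εd|) = 2.1/(2.1 + 3.9) = 0.35; seller share = |εd|/(εs + |εd|) = 0.65.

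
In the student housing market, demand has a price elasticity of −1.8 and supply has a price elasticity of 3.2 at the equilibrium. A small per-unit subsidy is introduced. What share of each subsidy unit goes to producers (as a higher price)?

Producer share = 0.36

For a small subsidy around the equilibrium, the benefit split depends on the relative slopes, which at a point are proportional to the elasticities.
Buyer share = εs/(εs + |εd|) = 3.2/(3.2 + 1.8) = 0.64; seller share = |εd|/(εs + |εd|) = 0.36.
So producers capture 0.36 of the subsidy.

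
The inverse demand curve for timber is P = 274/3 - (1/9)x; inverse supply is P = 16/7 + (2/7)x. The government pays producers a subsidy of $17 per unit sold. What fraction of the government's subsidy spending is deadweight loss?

Pre-subsidy: 274/3 - (1/9)x = 16/7 + (2/7)x gives x* = 224.4 and P* = 66.4.
With the subsidy, sellers receive Ps = Pb + 17 for each unit, where Pb is the price buyers pay.
On the curves, Pb = 274/3 - (1/9)x and Ps = 16/7 + (2/7)x; the wedge Ps − Pb = 17 gives 16/7 + (2/7)x − (274/3 - (1/9)x) = 17, so x' = 267.24.
Then Pb = 274/3 − (1/9)·267.24 = 61.64 and Ps = 16/7 + (2/7)·267.24 = 78.64.
ΔCS = ½(224.4 + 267.24)(66.4 − 61.64) = 1170.1032; ΔPS = ½(224.4 + 267.24)(78.64 − 66.4) = 3008.8368.
Government spending = 17 × 267.24 = 4543.08.
DWL = ½ × 17 × (267.24 − 224.4) = 364.14; fraction = 364.14 / 4543.08 = 21/262.

DWL / government spending = 21/262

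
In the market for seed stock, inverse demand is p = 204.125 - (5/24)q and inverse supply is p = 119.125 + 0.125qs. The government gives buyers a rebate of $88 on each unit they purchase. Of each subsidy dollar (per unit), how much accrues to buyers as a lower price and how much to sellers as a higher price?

Pre-subsidy: 204.125 - (5/24)q = 119.125 + 0.125q gives q* = 255 and p* = 151.
With the rebate, buyers effectively pay pb = ps − 88, where ps is the price sellers receive.
On the curves, pb = 204.125 - (5/24)q and ps = 119.125 + 0.125q; the wedge ps − pb = 88 gives 119.125 + 0.125q − (204.125 - (5/24)q) = 88, so q' = 519.
Then pb = 204.125 − (5/24)·519 = 96 and ps = 119.125 + 0.125·519 = 184.
Buyers' price falls by p* − pb = 151 − 96 = 55; sellers' price rises by ps − p* = 184 − 151 = 33.

Buyers gain $55 per unit; sellers gain $33 per unit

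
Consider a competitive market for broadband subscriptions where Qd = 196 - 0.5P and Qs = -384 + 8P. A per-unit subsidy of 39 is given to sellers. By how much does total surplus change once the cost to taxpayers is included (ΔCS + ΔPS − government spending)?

Net change in total surplus = -6084/17

Pre-subsidy: 196 - 0.5P = -384 + 8P gives P* = 1160/17, Q* = 2752/17.
With the subsidy, sellers receive Ps = Pb + 39 for each unit, where Pb is the price buyers pay.
Supply in terms of Pb becomes Qs = -384 + 8(Pb + 39) = -72 + 8Pb. Setting this equal to demand: 196 - 0.5Pb = -72 + 8Pb, so Pb = 536/17.
Sellers receive Ps = 536/17 + 39 = 1199/17; Q' = 196 − 0.5·(536/17) = 3064/17.
ΔCS = ½(2752/17 + 3064/17)(1160/17 − 536/17) = 1814592/289; ΔPS = ½(2752/17 + 3064/17)(1199/17 − 1160/17) = 113412/289.
Government spending = 39 × 3064/17 = 119496/17.
Net change = 1814592/289 + 113412/289 − 119496/17 = -6084/17. The loss equals the DWL triangle ½·39·312/17.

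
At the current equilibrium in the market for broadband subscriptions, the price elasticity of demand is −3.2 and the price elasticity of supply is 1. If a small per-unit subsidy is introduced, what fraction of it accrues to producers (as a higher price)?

Producer share = 16/21

For a small subsidy around the equilibrium, the benefit split depends on the relative slopes, which at a point are proportional to the elasticities.
Buyer share = εs/(εs + |εd|) = 1/(1 + 3.2) = 5/21; seller share = |εd|/(εs + |εd|) = 16/21.
So producers capture 16/21 of the subsidy.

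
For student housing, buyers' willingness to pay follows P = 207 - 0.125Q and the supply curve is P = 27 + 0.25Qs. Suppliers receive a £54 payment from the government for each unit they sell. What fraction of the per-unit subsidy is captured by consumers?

Pre-subsidy: 207 - 0.125Q = 27 + 0.25Q gives Q* = 480 and P* = 147.
With the subsidy, sellers receive Ps = Pb + 54 for each unit, where Pb is the price buyers pay.
On the curves, Pb = 207 - 0.125Q and Ps = 27 + 0.25Q; the wedge Ps − Pb = 54 gives 27 + 0.25Q − (207 - 0.125Q) = 54, so Q' = 624.
Then Pb = 207 − 0.125·624 = 129 and Ps = 27 + 0.25·624 = 183.
Buyers' price falls by P* − Pb = 147 − 129 = 18; sellers' price rises by Ps − P* = 183 − 147 = 36.
So consumers capture 18/54 = 1/3 of each unit of subsidy.

Consumer share = 1/3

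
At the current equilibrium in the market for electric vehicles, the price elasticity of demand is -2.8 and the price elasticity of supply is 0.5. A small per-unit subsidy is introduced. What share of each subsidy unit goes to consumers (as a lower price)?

Consumer share = 5/33

For a small subsidy around the equilibrium, the benefit split depends on the relative slopes, which at a point are proportional to the elasticities.
Buyer share = εs/(εs + |εd|) = 0.5/(0.5 + 2.8) = 5/33; seller share = |εd|/(εs + |εd|) = 28/33.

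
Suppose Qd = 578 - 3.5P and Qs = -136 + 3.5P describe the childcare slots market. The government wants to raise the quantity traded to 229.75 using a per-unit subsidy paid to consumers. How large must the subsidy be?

At Q = 229.75, invert demand for the buyer price: Pb = (578 − 229.75)/3.5 = 99.5; invert supply for the seller price: Ps = (229.75 − (-136))/3.5 = 104.5.
The subsidy must fill the gap: s = Ps − Pb = 104.5 − 99.5 = 5.

Required subsidy s = 5 per unit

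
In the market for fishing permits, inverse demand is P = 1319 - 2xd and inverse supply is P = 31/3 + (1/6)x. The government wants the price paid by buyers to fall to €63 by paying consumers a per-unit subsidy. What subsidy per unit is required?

Required subsidy s = €52 per unit

At a buyer price of 63, quantity demanded is 659.5 − 0.5·63 = 628.
Sellers supply 628 only when they receive Ps = 31/3 + (1/6)·628 = 115.
s = Ps − Pb = 115 − 63 = 52.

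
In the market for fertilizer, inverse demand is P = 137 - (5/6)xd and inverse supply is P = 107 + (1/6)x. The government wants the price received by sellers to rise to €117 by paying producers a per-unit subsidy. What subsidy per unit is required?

At a seller price of 117, quantity supplied is -642 + 6·117 = 60.
Buyers absorb 60 only when they pay Pb = 137 − (5/6)·60 = 87.
s = Ps − Pb = 117 − 87 = 30.

Required subsidy s = €30 per unit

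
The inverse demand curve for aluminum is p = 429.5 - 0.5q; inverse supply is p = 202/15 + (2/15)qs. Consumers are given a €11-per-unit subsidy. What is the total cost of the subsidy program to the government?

Government cost = 140921/19

Pre-subsidy: 429.5 - 0.5q = 202/15 + (2/15)q gives q* = 12481/19 and p* = 1920/19.
With the rebate, buyers effectively pay pb = ps − 11, where ps is the price sellers receive.
On the curves, pb = 429.5 - 0.5q and ps = 202/15 + (2/15)q; the wedge ps − pb = 11 gives 202/15 + (2/15)q − (429.5 - 0.5q) = 11, so q' = 12811/19.
Then pb = 429.5 − 0.5·(12811/19) = 1755/19 and ps = 202/15 + (2/15)·(12811/19) = 1964/19.
Government outlay = subsidy × quantity = 11 × 12811/19 = 140921/19.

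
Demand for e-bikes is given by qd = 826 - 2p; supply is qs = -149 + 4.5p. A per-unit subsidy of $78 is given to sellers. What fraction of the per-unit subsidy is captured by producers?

Producer share = 4/13

Pre-subsidy: 826 - 2p = -149 + 4.5p gives p* = 150, q* = 526.
With the subsidy, sellers receive ps = pb + 78 for each unit, where pb is the price buyers pay.
Supply in terms of pb becomes qs = -149 + 4.5(pb + 78) = 202 + 4.5pb. Setting this equal to demand: 826 - 2pb = 202 + 4.5pb, so pb = 96.
Sellers receive ps = 96 + 78 = 174; q' = 826 − 2·96 = 634.
Buyers' price falls by p* − pb = 150 − 96 = 54; sellers' price rises by ps − p* = 174 − 150 = 24.
So producers capture 24/78 = 4/13 of each unit of subsidy.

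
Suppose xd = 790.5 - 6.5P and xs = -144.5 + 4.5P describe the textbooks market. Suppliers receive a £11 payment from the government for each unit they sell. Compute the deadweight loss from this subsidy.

Pre-subsidy: 790.5 - 6.5P = -144.5 + 4.5P gives P* = 85, x* = 238.
With the subsidy, sellers receive Ps = Pb + 11 for each unit, where Pb is the price buyers pay.
Supply in terms of Pb becomes xs = -144.5 + 4.5(Pb + 11) = -95 + 4.5Pb. Setting this equal to demand: 790.5 - 6.5Pb = -95 + 4.5Pb, so Pb = 80.5.
Sellers receive Ps = 80.5 + 11 = 91.5; x' = 790.5 − 6.5·80.5 = 267.25.
The subsidy expands output by 267.25 − 238 = 29.25 past the efficient level; on those units the gap between marginal cost and willingness to pay runs from 0 up to 11.
DWL = ½ × 11 × 29.25 = 160.875.

Deadweight loss = £160.875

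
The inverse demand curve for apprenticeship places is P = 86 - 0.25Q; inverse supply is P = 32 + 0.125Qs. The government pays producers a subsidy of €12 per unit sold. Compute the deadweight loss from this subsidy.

Deadweight loss = €192

Pre-subsidy: 86 - 0.25Q = 32 + 0.125Q gives Q* = 144 and P* = 50.
With the subsidy, sellers receive Ps = Pb + 12 for each unit, where Pb is the price buyers pay.
On the curves, Pb = 86 - 0.25Q and Ps = 32 + 0.125Q; the wedge Ps − Pb = 12 gives 32 + 0.125Q − (86 - 0.25Q) = 12, so Q' = 176.
Then Pb = 86 − 0.25·176 = 42 and Ps = 32 + 0.125·176 = 54.
The subsidy expands output by 176 − 144 = 32 past the efficient level; on those units the gap between marginal cost and willingness to pay runs from 0 up to 12.
DWL = ½ × 12 × 32 = 192.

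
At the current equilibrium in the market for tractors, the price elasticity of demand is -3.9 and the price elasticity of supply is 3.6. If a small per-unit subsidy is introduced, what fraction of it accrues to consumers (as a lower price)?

For a small subsidy around the equilibrium, the benefit split depends on the relative slopes, which at a point are proportional to the elasticities.
Buyer share = εs/(εs + |εd|) = 3.6/(3.6 + 3.9) = 0.48; seller share = |εd|/(εs + |εd|) = 0.52.

Consumer share = 0.48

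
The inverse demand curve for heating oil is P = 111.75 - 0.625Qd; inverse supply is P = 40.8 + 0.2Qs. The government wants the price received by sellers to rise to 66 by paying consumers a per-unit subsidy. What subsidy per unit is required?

At a seller price of 66, quantity supplied is -204 + 5·66 = 126.
Buyers absorb 126 only when they pay Pb = 111.75 − 0.625·126 = 33.
s = Ps − Pb = 66 − 33 = 33.

Required subsidy s = 33 per unit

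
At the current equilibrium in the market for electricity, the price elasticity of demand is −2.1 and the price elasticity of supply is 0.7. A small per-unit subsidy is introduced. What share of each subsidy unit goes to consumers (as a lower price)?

Consumer share = 0.25

For a small subsidy around the equilibrium, the benefit split depends on the relative slopes, which at a point are proportional to the elasticities.
Buyer share = εs/(εs + |εd|) = 0.7/(0.7 + 2.1) = 0.25; seller share = |εd|/(εs + |εd|) = 0.75.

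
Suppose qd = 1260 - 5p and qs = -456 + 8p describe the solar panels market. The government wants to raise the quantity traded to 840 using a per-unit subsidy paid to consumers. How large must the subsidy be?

Required subsidy s = 78 per unit

At q = 840, invert demand for the buyer price: pb = (1260 − 840)/5 = 84; invert supply for the seller price: ps = (840 − (-456))/8 = 162.
The subsidy must fill the gap: s = ps − pb = 162 − 84 = 78.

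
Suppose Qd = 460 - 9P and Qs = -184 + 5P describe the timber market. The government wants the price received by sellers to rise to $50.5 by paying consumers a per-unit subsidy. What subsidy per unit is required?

Required subsidy s = $7 per unit

At a seller price of 50.5, quantity supplied is -184 + 5·50.5 = 68.5.
Buyers absorb 68.5 only when they pay Pb with 460 − 9·Pb = 68.5, i.e. Pb = 43.5.
s = Ps − Pb = 50.5 − 43.5 = 7.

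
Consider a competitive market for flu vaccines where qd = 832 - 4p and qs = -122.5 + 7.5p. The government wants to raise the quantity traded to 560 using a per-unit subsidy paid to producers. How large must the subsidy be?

At q = 560, invert demand for the buyer price: pb = (832 − 560)/4 = 68; invert supply for the seller price: ps = (560 − (-122.5))/7.5 = 91.
The subsidy must fill the gap: s = ps − pb = 91 − 68 = 23.

Required subsidy s = 23 per unit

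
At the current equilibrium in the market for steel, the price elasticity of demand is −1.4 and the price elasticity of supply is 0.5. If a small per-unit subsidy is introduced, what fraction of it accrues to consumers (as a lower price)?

Consumer share = 5/19

For a small subsidy around the equilibrium, the benefit split depends on the relative slopes, which at a point are proportional to the elasticities.
Buyer share = εs/(εs + |εd|) = 0.5/(0.5 + 1.4) = 5/19; seller share = |εd|/(εs + |εd|) = 14/19.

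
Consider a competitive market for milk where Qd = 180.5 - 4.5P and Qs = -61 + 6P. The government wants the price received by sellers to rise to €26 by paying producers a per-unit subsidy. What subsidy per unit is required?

Required subsidy s = €7 per unit

At a seller price of 26, quantity supplied is -61 + 6·26 = 95.
Buyers absorb 95 only when they pay Pb with 180.5 − 4.5·Pb = 95, i.e. Pb = 19.
s = Ps − Pb = 26 − 19 = 7.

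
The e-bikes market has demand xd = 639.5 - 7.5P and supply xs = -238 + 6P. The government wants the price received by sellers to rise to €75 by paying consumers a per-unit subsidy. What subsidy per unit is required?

Required subsidy s = €18 per unit

At a seller price of 75, quantity supplied is -238 + 6·75 = 212.
Buyers absorb 212 only when they pay Pb with 639.5 − 7.5·Pb = 212, i.e. Pb = 57.
s = Ps − Pb = 75 − 57 = 18.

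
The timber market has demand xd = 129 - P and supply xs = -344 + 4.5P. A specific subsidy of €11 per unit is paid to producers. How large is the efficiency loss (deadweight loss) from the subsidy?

Deadweight loss = €49.5

Pre-subsidy: 129 - P = -344 + 4.5P gives P* = 86, x* = 43.
With the subsidy, sellers receive Ps = Pb + 11 for each unit, where Pb is the price buyers pay.
Supply in terms of Pb becomes xs = -344 + 4.5(Pb + 11) = -294.5 + 4.5Pb. Setting this equal to demand: 129 - Pb = -294.5 + 4.5Pb, so Pb = 77.
Sellers receive Ps = 77 + 11 = 88; x' = 129 − 1·77 = 52.
The subsidy expands output by 52 − 43 = 9 past the efficient level; on those units the gap between marginal cost and willingness to pay runs from 0 up to 11.
DWL = ½ × 11 × 9 = 49.5.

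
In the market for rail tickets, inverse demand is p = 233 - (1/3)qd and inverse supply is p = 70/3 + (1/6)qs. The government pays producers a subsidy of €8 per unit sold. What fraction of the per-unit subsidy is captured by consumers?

Pre-subsidy: 233 - (1/3)q = 70/3 + (1/6)q gives q* = 1258/3 and p* = 839/9.
With the subsidy, sellers receive ps = pb + 8 for each unit, where pb is the price buyers pay.
On the curves, pb = 233 - (1/3)q and ps = 70/3 + (1/6)q; the wedge ps − pb = 8 gives 70/3 + (1/6)q − (233 - (1/3)q) = 8, so q' = 1306/3.
Then pb = 233 − (1/3)·(1306/3) = 791/9 and ps = 70/3 + (1/6)·(1306/3) = 863/9.
Buyers' price falls by p* − pb = 839/9 − 791/9 = 16/3; sellers' price rises by ps − p* = 863/9 − 839/9 = 8/3.
So consumers capture (16/3)/8 = 2/3 of each unit of subsidy.

Consumer share = 2/3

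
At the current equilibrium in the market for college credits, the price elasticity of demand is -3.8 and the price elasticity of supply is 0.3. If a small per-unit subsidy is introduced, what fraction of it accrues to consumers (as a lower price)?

For a small subsidy around the equilibrium, the benefit split depends on the relative slopes, which at a point are proportional to the elasticities.
Buyer share = εs/(εs + |εd|) = 0.3/(0.3 + 3.8) = 3/41; seller share = |εd|/(εs + |εd|) = 38/41.

Consumer share = 3/41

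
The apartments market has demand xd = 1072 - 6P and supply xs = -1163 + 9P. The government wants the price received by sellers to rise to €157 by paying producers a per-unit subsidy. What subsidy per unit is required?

At a seller price of 157, quantity supplied is -1163 + 9·157 = 250.
Buyers absorb 250 only when they pay Pb with 1072 − 6·Pb = 250, i.e. Pb = 137.
s = Ps − Pb = 157 − 137 = 20.

Required subsidy s = €20 per unit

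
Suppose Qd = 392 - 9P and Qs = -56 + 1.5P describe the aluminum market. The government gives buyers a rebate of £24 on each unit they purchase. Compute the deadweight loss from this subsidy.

Pre-subsidy: 392 - 9P = -56 + 1.5P gives P* = 128/3, Q* = 8.
With the rebate, buyers effectively pay Pb = Ps − 24, where Ps is the price sellers receive.
Demand in terms of Ps becomes Qd = 392 − 9(Ps − 24) = 608 - 9Ps. Setting this equal to supply: 608 - 9Ps = -56 + 1.5Ps, so Ps = 1328/21.
Buyers pay Pb = 1328/21 − 24 = 824/21; Q' = -56 + 1.5·(1328/21) = 272/7.
The subsidy expands output by 272/7 − 8 = 216/7 past the efficient level; on those units the gap between marginal cost and willingness to pay runs from 0 up to 24.
DWL = ½ × 24 × 216/7 = 2592/7.

Deadweight loss = 2592/7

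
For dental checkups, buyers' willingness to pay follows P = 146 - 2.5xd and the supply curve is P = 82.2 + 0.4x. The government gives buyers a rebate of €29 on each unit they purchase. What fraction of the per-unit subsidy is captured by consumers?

Consumer share = 25/29

Pre-subsidy: 146 - 2.5x = 82.2 + 0.4x gives x* = 22 and P* = 91.
With the rebate, buyers effectively pay Pb = Ps − 29, where Ps is the price sellers receive.
On the curves, Pb = 146 - 2.5x and Ps = 82.2 + 0.4x; the wedge Ps − Pb = 29 gives 82.2 + 0.4x − (146 - 2.5x) = 29, so x' = 32.
Then Pb = 146 − 2.5·32 = 66 and Ps = 82.2 + 0.4·32 = 95.
Buyers' price falls by P* − Pb = 91 − 66 = 25; sellers' price rises by Ps − P* = 95 − 91 = 4.
So consumers capture 25/29 = 25/29 of each unit of subsidy.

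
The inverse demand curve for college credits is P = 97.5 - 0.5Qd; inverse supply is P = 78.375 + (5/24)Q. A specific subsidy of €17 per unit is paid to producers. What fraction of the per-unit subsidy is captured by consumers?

Pre-subsidy: 97.5 - 0.5Q = 78.375 + (5/24)Q gives Q* = 27 and P* = 84.
With the subsidy, sellers receive Ps = Pb + 17 for each unit, where Pb is the price buyers pay.
On the curves, Pb = 97.5 - 0.5Q and Ps = 78.375 + (5/24)Q; the wedge Ps − Pb = 17 gives 78.375 + (5/24)Q − (97.5 - 0.5Q) = 17, so Q' = 51.
Then Pb = 97.5 − 0.5·51 = 72 and Ps = 78.375 + (5/24)·51 = 89.
Buyers' price falls by P* − Pb = 84 − 72 = 12; sellers' price rises by Ps − P* = 89 − 84 = 5.
So consumers capture 12/17 = 12/17 of each unit of subsidy.

Consumer share = 12/17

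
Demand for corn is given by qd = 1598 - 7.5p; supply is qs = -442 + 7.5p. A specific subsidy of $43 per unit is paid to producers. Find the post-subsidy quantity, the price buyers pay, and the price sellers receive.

Pre-subsidy: 1598 - 7.5p = -442 + 7.5p gives p* = 136, q* = 578.
With the subsidy, sellers receive ps = pb + 43 for each unit, where pb is the price buyers pay.
Supply in terms of pb becomes qs = -442 + 7.5(pb + 43) = -119.5 + 7.5pb. Setting this equal to demand: 1598 - 7.5pb = -119.5 + 7.5pb, so pb = 114.5.
Sellers receive ps = 114.5 + 43 = 157.5; q' = 1598 − 7.5·114.5 = 739.25.

q' = 739.25; buyers pay $114.5; sellers receive $157.5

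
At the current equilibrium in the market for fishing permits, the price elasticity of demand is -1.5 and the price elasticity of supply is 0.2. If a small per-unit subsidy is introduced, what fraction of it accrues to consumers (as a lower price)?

Consumer share = 2/17

For a small subsidy around the equilibrium, the benefit split depends on the relative slopes, which at a point are proportional to the elasticities.
Buyer share = εs/(εs + |εd|) = 0.2/(0.2 + 1.5) = 2/17; seller share = |εd|/(εs + |εd|) = 15/17.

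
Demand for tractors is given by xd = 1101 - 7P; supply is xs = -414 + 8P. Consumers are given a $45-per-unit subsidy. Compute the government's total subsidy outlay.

Government cost = $25290

Pre-subsidy: 1101 - 7P = -414 + 8P gives P* = 101, x* = 394.
With the rebate, buyers effectively pay Pb = Ps − 45, where Ps is the price sellers receive.
Demand in terms of Ps becomes xd = 1101 − 7(Ps − 45) = 1416 - 7Ps. Setting this equal to supply: 1416 - 7Ps = -414 + 8Ps, so Ps = 122.
Buyers pay Pb = 122 − 45 = 77; x' = -414 + 8·122 = 562.
Government outlay = subsidy × quantity = 45 × 562 = 25290.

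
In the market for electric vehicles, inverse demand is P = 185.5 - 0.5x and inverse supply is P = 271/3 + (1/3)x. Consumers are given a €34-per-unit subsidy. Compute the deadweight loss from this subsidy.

Deadweight loss = €693.6

Pre-subsidy: 185.5 - 0.5x = 271/3 + (1/3)x gives x* = 114.2 and P* = 128.4.
With the rebate, buyers effectively pay Pb = Ps − 34, where Ps is the price sellers receive.
On the curves, Pb = 185.5 - 0.5x and Ps = 271/3 + (1/3)x; the wedge Ps − Pb = 34 gives 271/3 + (1/3)x − (185.5 - 0.5x) = 34, so x' = 155.
Then Pb = 185.5 − 0.5·155 = 108 and Ps = 271/3 + (1/3)·155 = 142.
The subsidy expands output by 155 − 114.2 = 40.8 past the efficient level; on those units the gap between marginal cost and willingness to pay runs from 0 up to 34.
DWL = ½ × 34 × 40.8 = 693.6.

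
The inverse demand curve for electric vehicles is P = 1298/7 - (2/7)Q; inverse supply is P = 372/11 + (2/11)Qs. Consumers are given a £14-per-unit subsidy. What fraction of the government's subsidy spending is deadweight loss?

Pre-subsidy: 1298/7 - (2/7)Q = 372/11 + (2/11)Q gives Q* = 5837/18 and P* = 835/9.
With the rebate, buyers effectively pay Pb = Ps − 14, where Ps is the price sellers receive.
On the curves, Pb = 1298/7 - (2/7)Q and Ps = 372/11 + (2/11)Q; the wedge Ps − Pb = 14 gives 372/11 + (2/11)Q − (1298/7 - (2/7)Q) = 14, so Q' = 3188/9.
Then Pb = 1298/7 − (2/7)·(3188/9) = 758/9 and Ps = 372/11 + (2/11)·(3188/9) = 884/9.
ΔCS = ½(5837/18 + 3188/9)(835/9 − 758/9) = 104489/36; ΔPS = ½(5837/18 + 3188/9)(884/9 − 835/9) = 66493/36.
Government spending = 14 × 3188/9 = 44632/9.
DWL = ½ × 14 × (3188/9 − 5837/18) = 3773/18; fraction = (3773/18) / (44632/9) = 539/12752.

DWL / government spending = 539/12752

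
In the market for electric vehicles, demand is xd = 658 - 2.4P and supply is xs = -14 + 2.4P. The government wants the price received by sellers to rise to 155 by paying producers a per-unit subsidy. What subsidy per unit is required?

At a seller price of 155, quantity supplied is -14 + 2.4·155 = 358.
Buyers absorb 358 only when they pay Pb with 658 − 2.4·Pb = 358, i.e. Pb = 125.
s = Ps − Pb = 155 − 125 = 30.

Required subsidy s = 30 per unit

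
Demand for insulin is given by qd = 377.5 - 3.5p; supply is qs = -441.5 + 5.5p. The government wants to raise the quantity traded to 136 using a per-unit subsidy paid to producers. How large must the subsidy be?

Required subsidy s = 36 per unit

At q = 136, invert demand for the buyer price: pb = (377.5 − 136)/3.5 = 69; invert supply for the seller price: ps = (136 − (-441.5))/5.5 = 105.
The subsidy must fill the gap: s = ps − pb = 105 − 69 = 36.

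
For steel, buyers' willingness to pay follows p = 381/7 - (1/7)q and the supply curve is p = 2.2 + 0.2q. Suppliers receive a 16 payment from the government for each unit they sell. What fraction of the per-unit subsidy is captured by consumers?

Pre-subsidy: 381/7 - (1/7)q = 2.2 + 0.2q gives q* = 457/3 and p* = 98/3.
With the subsidy, sellers receive ps = pb + 16 for each unit, where pb is the price buyers pay.
On the curves, pb = 381/7 - (1/7)q and ps = 2.2 + 0.2q; the wedge ps − pb = 16 gives 2.2 + 0.2q − (381/7 - (1/7)q) = 16, so q' = 199.
Then pb = 381/7 − (1/7)·199 = 26 and ps = 2.2 + 0.2·199 = 42.
Buyers' price falls by p* − pb = 98/3 − 26 = 20/3; sellers' price rises by ps − p* = 42 − 98/3 = 28/3.
So consumers capture (20/3)/16 = 5/12 of each unit of subsidy.

Consumer share = 5/12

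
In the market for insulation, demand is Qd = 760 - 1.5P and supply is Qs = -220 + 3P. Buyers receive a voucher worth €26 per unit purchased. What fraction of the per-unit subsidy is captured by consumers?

Pre-subsidy: 760 - 1.5P = -220 + 3P gives P* = 1960/9, Q* = 1300/3.
With the rebate, buyers effectively pay Pb = Ps − 26, where Ps is the price sellers receive.
Demand in terms of Ps becomes Qd = 760 − 1.5(Ps − 26) = 799 - 1.5Ps. Setting this equal to supply: 799 - 1.5Ps = -220 + 3Ps, so Ps = 2038/9.
Buyers pay Pb = 2038/9 − 26 = 1804/9; Q' = -220 + 3·(2038/9) = 1378/3.
Buyers' price falls by P* − Pb = 1960/9 − 1804/9 = 52/3; sellers' price rises by Ps − P* = 2038/9 − 1960/9 = 26/3.
So consumers capture (52/3)/26 = 2/3 of each unit of subsidy.

Consumer share = 2/3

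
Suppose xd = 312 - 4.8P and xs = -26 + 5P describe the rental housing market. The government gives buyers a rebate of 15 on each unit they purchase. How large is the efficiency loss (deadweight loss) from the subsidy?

Pre-subsidy: 312 - 4.8P = -26 + 5P gives P* = 1690/49, x* = 7176/49.
With the rebate, buyers effectively pay Pb = Ps − 15, where Ps is the price sellers receive.
Demand in terms of Ps becomes xd = 312 − 4.8(Ps − 15) = 384 - 4.8Ps. Setting this equal to supply: 384 - 4.8Ps = -26 + 5Ps, so Ps = 2050/49.
Buyers pay Pb = 2050/49 − 15 = 1315/49; x' = -26 + 5·(2050/49) = 8976/49.
The subsidy expands output by 8976/49 − 7176/49 = 1800/49 past the efficient level; on those units the gap between marginal cost and willingness to pay runs from 0 up to 15.
DWL = ½ × 15 × 1800/49 = 13500/49.

Deadweight loss = 13500/49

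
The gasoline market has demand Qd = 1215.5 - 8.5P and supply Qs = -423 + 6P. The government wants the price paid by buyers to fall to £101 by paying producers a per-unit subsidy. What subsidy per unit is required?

At a buyer price of 101, quantity demanded is 1215.5 − 8.5·101 = 357.
Sellers supply 357 only when they receive Ps with -423 + 6·Ps = 357, i.e. Ps = 130.
s = Ps − Pb = 130 − 101 = 29.

Required subsidy s = £29 per unit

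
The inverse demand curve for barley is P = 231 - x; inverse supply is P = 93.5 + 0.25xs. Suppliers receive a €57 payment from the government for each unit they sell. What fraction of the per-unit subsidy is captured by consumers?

Pre-subsidy: 231 - x = 93.5 + 0.25x gives x* = 110 and P* = 121.
With the subsidy, sellers receive Ps = Pb + 57 for each unit, where Pb is the price buyers pay.
On the curves, Pb = 231 - x and Ps = 93.5 + 0.25x; the wedge Ps − Pb = 57 gives 93.5 + 0.25x − (231 - x) = 57, so x' = 155.6.
Then Pb = 231 − 1·155.6 = 75.4 and Ps = 93.5 + 0.25·155.6 = 132.4.
Buyers' price falls by P* − Pb = 121 − 75.4 = 45.6; sellers' price rises by Ps − P* = 132.4 − 121 = 11.4.
So consumers capture 45.6/57 = 0.8 of each unit of subsidy.

Consumer share = 0.8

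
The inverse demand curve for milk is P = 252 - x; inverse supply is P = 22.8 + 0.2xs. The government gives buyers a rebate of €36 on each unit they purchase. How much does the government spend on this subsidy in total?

Pre-subsidy: 252 - x = 22.8 + 0.2x gives x* = 191 and P* = 61.
With the rebate, buyers effectively pay Pb = Ps − 36, where Ps is the price sellers receive.
On the curves, Pb = 252 - x and Ps = 22.8 + 0.2x; the wedge Ps − Pb = 36 gives 22.8 + 0.2x − (252 - x) = 36, so x' = 221.
Then Pb = 252 − 1·221 = 31 and Ps = 22.8 + 0.2·221 = 67.
Government outlay = subsidy × quantity = 36 × 221 = 7956.

Government cost = €7956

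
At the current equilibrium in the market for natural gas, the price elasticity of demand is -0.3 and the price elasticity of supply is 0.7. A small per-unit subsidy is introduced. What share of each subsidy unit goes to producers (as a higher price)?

For a small subsidy around the equilibrium, the benefit split depends on the relative slopes, which at a point are proportional to the elasticities.
Buyer share = εs/(εs + |εd|) = 0.7/(0.7 + 0.3) = 0.7; seller share = |εd|/(εs + |εd|) = 0.3.
So producers capture 0.3 of the subsidy.

Producer share = 0.3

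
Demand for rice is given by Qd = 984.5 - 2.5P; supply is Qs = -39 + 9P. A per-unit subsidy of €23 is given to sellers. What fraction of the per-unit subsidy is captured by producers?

Pre-subsidy: 984.5 - 2.5P = -39 + 9P gives P* = 89, Q* = 762.
With the subsidy, sellers receive Ps = Pb + 23 for each unit, where Pb is the price buyers pay.
Supply in terms of Pb becomes Qs = -39 + 9(Pb + 23) = 168 + 9Pb. Setting this equal to demand: 984.5 - 2.5Pb = 168 + 9Pb, so Pb = 71.
Sellers receive Ps = 71 + 23 = 94; Q' = 984.5 − 2.5·71 = 807.
Buyers' price falls by P* − Pb = 89 − 71 = 18; sellers' price rises by Ps − P* = 94 − 89 = 5.
So producers capture 5/23 = 5/23 of each unit of subsidy.

Producer share = 5/23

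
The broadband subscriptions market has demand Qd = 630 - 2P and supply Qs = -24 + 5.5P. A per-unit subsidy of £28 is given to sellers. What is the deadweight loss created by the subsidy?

Deadweight loss = 8624/15

Pre-subsidy: 630 - 2P = -24 + 5.5P gives P* = 87.2, Q* = 455.6.
With the subsidy, sellers receive Ps = Pb + 28 for each unit, where Pb is the price buyers pay.
Supply in terms of Pb becomes Qs = -24 + 5.5(Pb + 28) = 130 + 5.5Pb. Setting this equal to demand: 630 - 2Pb = 130 + 5.5Pb, so Pb = 200/3.
Sellers receive Ps = 200/3 + 28 = 284/3; Q' = 630 − 2·(200/3) = 1490/3.
The subsidy expands output by 1490/3 − 455.6 = 616/15 past the efficient level; on those units the gap between marginal cost and willingness to pay runs from 0 up to 28.
DWL = ½ × 28 × 616/15 = 8624/15.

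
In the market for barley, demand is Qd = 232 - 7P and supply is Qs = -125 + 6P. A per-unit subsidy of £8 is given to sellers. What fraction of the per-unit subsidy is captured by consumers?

Consumer share = 6/13

Pre-subsidy: 232 - 7P = -125 + 6P gives P* = 357/13, Q* = 517/13.
With the subsidy, sellers receive Ps = Pb + 8 for each unit, where Pb is the price buyers pay.
Supply in terms of Pb becomes Qs = -125 + 6(Pb + 8) = -77 + 6Pb. Setting this equal to demand: 232 - 7Pb = -77 + 6Pb, so Pb = 309/13.
Sellers receive Ps = 309/13 + 8 = 413/13; Q' = 232 − 7·(309/13) = 853/13.
Buyers' price falls by P* − Pb = 357/13 − 309/13 = 48/13; sellers' price rises by Ps − P* = 413/13 − 357/13 = 56/13.
So consumers capture (48/13)/8 = 6/13 of each unit of subsidy.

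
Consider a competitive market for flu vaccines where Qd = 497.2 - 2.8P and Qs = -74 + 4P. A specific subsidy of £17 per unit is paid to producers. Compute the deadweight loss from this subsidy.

Deadweight loss = £238

Pre-subsidy: 497.2 - 2.8P = -74 + 4P gives P* = 84, Q* = 262.
With the subsidy, sellers receive Ps = Pb + 17 for each unit, where Pb is the price buyers pay.
Supply in terms of Pb becomes Qs = -74 + 4(Pb + 17) = -6 + 4Pb. Setting this equal to demand: 497.2 - 2.8Pb = -6 + 4Pb, so Pb = 74.
Sellers receive Ps = 74 + 17 = 91; Q' = 497.2 − 2.8·74 = 290.
The subsidy expands output by 290 − 262 = 28 past the efficient level; on those units the gap between marginal cost and willingness to pay runs from 0 up to 17.
DWL = ½ × 17 × 28 = 238.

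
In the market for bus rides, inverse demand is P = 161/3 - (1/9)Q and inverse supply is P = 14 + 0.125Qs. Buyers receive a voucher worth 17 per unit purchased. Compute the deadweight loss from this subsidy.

Deadweight loss = 612

Pre-subsidy: 161/3 - (1/9)Q = 14 + 0.125Q gives Q* = 168 and P* = 35.
With the rebate, buyers effectively pay Pb = Ps − 17, where Ps is the price sellers receive.
On the curves, Pb = 161/3 - (1/9)Q and Ps = 14 + 0.125Q; the wedge Ps − Pb = 17 gives 14 + 0.125Q − (161/3 - (1/9)Q) = 17, so Q' = 240.
Then Pb = 161/3 − (1/9)·240 = 27 and Ps = 14 + 0.125·240 = 44.
The subsidy expands output by 240 − 168 = 72 past the efficient level; on those units the gap between marginal cost and willingness to pay runs from 0 up to 17.
DWL = ½ × 17 × 72 = 612.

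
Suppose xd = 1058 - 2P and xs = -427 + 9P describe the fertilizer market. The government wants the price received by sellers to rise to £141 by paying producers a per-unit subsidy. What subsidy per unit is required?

At a seller price of 141, quantity supplied is -427 + 9·141 = 842.
Buyers absorb 842 only when they pay Pb with 1058 − 2·Pb = 842, i.e. Pb = 108.
s = Ps − Pb = 141 − 108 = 33.

Required subsidy s = £33 per unit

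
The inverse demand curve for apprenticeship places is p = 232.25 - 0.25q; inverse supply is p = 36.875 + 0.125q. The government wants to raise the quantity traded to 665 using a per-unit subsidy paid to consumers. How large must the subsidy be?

Required subsidy s = 54 per unit

At q = 665, from the demand curve buyers pay pb = 232.25 − 0.25·665 = 66; from the supply curve sellers need ps = 36.875 + 0.125·665 = 120.
The subsidy must fill the gap: s = ps − pb = 120 − 66 = 54.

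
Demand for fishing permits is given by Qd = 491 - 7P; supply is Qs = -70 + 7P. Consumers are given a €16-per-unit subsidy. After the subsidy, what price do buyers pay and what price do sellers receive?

Buyers pay 449/14; sellers receive 673/14

Pre-subsidy: 491 - 7P = -70 + 7P gives P* = 561/14, Q* = 210.5.
With the rebate, buyers effectively pay Pb = Ps − 16, where Ps is the price sellers receive.
Demand in terms of Ps becomes Qd = 491 − 7(Ps − 16) = 603 - 7Ps. Setting this equal to supply: 603 - 7Ps = -70 + 7Ps, so Ps = 673/14.
Buyers pay Pb = 673/14 − 16 = 449/14; Q' = -70 + 7·(673/14) = 266.5.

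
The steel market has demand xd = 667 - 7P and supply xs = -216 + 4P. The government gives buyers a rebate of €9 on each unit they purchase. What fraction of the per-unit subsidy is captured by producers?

Producer share = 7/11

Pre-subsidy: 667 - 7P = -216 + 4P gives P* = 883/11, x* = 1156/11.
With the rebate, buyers effectively pay Pb = Ps − 9, where Ps is the price sellers receive.
Demand in terms of Ps becomes xd = 667 − 7(Ps − 9) = 730 - 7Ps. Setting this equal to supply: 730 - 7Ps = -216 + 4Ps, so Ps = 86.
Buyers pay Pb = 86 − 9 = 77; x' = -216 + 4·86 = 128.
Buyers' price falls by P* − Pb = 883/11 − 77 = 36/11; sellers' price rises by Ps − P* = 86 − 883/11 = 63/11.
So producers capture (63/11)/9 = 7/11 of each unit of subsidy.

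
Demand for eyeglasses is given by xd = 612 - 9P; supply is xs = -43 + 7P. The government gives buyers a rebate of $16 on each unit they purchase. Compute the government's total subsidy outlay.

Pre-subsidy: 612 - 9P = -43 + 7P gives P* = 40.9375, x* = 243.5625.
With the rebate, buyers effectively pay Pb = Ps − 16, where Ps is the price sellers receive.
Demand in terms of Ps becomes xd = 612 − 9(Ps − 16) = 756 - 9Ps. Setting this equal to supply: 756 - 9Ps = -43 + 7Ps, so Ps = 49.9375.
Buyers pay Pb = 49.9375 − 16 = 33.9375; x' = -43 + 7·49.9375 = 306.5625.
Government outlay = subsidy × quantity = 16 × 306.5625 = 4905.

Government cost = $4905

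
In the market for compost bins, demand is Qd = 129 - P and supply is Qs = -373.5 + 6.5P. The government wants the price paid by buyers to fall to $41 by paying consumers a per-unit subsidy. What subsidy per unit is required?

At a buyer price of 41, quantity demanded is 129 − 1·41 = 88.
Sellers supply 88 only when they receive Ps with -373.5 + 6.5·Ps = 88, i.e. Ps = 71.
s = Ps − Pb = 71 − 41 = 30.

Required subsidy s = $30 per unit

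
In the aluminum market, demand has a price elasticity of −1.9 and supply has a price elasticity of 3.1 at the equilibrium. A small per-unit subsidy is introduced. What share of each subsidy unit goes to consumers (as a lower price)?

For a small subsidy around the equilibrium, the benefit split depends on the relative slopes, which at a point are proportional to the elasticities.
Buyer share = εs/(εs + |εd|) = 3.1/(3.1 + 1.9) = 0.62; seller share = |εd|/(εs + |εd|) = 0.38.

Consumer share = 0.62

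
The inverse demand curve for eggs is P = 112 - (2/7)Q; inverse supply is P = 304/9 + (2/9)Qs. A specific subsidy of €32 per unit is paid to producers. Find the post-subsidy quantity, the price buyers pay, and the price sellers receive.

Q' = 217; buyers pay €50; sellers receive €82

Pre-subsidy: 112 - (2/7)Q = 304/9 + (2/9)Q gives Q* = 154 and P* = 68.
With the subsidy, sellers receive Ps = Pb + 32 for each unit, where Pb is the price buyers pay.
On the curves, Pb = 112 - (2/7)Q and Ps = 304/9 + (2/9)Q; the wedge Ps − Pb = 32 gives 304/9 + (2/9)Q − (112 - (2/7)Q) = 32, so Q' = 217.
Then Pb = 112 − (2/7)·217 = 50 and Ps = 304/9 + (2/9)·217 = 82.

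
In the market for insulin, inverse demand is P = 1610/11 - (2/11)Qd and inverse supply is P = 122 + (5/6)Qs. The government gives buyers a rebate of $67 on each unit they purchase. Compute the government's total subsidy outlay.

Pre-subsidy: 1610/11 - (2/11)Q = 122 + (5/6)Q gives Q* = 24 and P* = 142.
With the rebate, buyers effectively pay Pb = Ps − 67, where Ps is the price sellers receive.
On the curves, Pb = 1610/11 - (2/11)Q and Ps = 122 + (5/6)Q; the wedge Ps − Pb = 67 gives 122 + (5/6)Q − (1610/11 - (2/11)Q) = 67, so Q' = 90.
Then Pb = 1610/11 − (2/11)·90 = 130 and Ps = 122 + (5/6)·90 = 197.
Government outlay = subsidy × quantity = 67 × 90 = 6030.

Government cost = $6030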